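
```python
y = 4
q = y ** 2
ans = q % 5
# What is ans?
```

Answer: 1

Derivation:
Trace (tracking ans):
y = 4  # -> y = 4
q = y ** 2  # -> q = 16
ans = q % 5  # -> ans = 1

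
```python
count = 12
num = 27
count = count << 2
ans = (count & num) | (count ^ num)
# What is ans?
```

Answer: 59

Derivation:
Trace (tracking ans):
count = 12  # -> count = 12
num = 27  # -> num = 27
count = count << 2  # -> count = 48
ans = count & num | count ^ num  # -> ans = 59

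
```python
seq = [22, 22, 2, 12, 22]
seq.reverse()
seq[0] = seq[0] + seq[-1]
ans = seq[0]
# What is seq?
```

Answer: [44, 12, 2, 22, 22]

Derivation:
Trace (tracking seq):
seq = [22, 22, 2, 12, 22]  # -> seq = [22, 22, 2, 12, 22]
seq.reverse()  # -> seq = [22, 12, 2, 22, 22]
seq[0] = seq[0] + seq[-1]  # -> seq = [44, 12, 2, 22, 22]
ans = seq[0]  # -> ans = 44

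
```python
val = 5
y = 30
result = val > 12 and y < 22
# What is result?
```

Trace (tracking result):
val = 5  # -> val = 5
y = 30  # -> y = 30
result = val > 12 and y < 22  # -> result = False

Answer: False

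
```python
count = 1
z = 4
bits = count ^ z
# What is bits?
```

Answer: 5

Derivation:
Trace (tracking bits):
count = 1  # -> count = 1
z = 4  # -> z = 4
bits = count ^ z  # -> bits = 5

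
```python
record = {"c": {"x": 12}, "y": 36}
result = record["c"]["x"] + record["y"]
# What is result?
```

Answer: 48

Derivation:
Trace (tracking result):
record = {'c': {'x': 12}, 'y': 36}  # -> record = {'c': {'x': 12}, 'y': 36}
result = record['c']['x'] + record['y']  # -> result = 48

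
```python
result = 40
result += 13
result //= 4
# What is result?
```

Answer: 13

Derivation:
Trace (tracking result):
result = 40  # -> result = 40
result += 13  # -> result = 53
result //= 4  # -> result = 13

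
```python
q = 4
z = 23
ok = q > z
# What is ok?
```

Answer: False

Derivation:
Trace (tracking ok):
q = 4  # -> q = 4
z = 23  # -> z = 23
ok = q > z  # -> ok = False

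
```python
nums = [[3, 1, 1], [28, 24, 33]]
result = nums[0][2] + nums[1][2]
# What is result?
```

Answer: 34

Derivation:
Trace (tracking result):
nums = [[3, 1, 1], [28, 24, 33]]  # -> nums = [[3, 1, 1], [28, 24, 33]]
result = nums[0][2] + nums[1][2]  # -> result = 34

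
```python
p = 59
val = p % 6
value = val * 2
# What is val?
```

Trace (tracking val):
p = 59  # -> p = 59
val = p % 6  # -> val = 5
value = val * 2  # -> value = 10

Answer: 5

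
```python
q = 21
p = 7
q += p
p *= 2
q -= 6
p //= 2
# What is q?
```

Trace (tracking q):
q = 21  # -> q = 21
p = 7  # -> p = 7
q += p  # -> q = 28
p *= 2  # -> p = 14
q -= 6  # -> q = 22
p //= 2  # -> p = 7

Answer: 22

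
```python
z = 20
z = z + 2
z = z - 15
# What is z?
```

Trace (tracking z):
z = 20  # -> z = 20
z = z + 2  # -> z = 22
z = z - 15  # -> z = 7

Answer: 7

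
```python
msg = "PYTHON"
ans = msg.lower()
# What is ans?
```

Trace (tracking ans):
msg = 'PYTHON'  # -> msg = 'PYTHON'
ans = msg.lower()  # -> ans = 'python'

Answer: 'python'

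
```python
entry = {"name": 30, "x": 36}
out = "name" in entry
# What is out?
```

Answer: True

Derivation:
Trace (tracking out):
entry = {'name': 30, 'x': 36}  # -> entry = {'name': 30, 'x': 36}
out = 'name' in entry  # -> out = True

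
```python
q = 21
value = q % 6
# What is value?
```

Trace (tracking value):
q = 21  # -> q = 21
value = q % 6  # -> value = 3

Answer: 3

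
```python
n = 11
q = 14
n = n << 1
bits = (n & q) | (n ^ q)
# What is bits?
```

Trace (tracking bits):
n = 11  # -> n = 11
q = 14  # -> q = 14
n = n << 1  # -> n = 22
bits = n & q | n ^ q  # -> bits = 30

Answer: 30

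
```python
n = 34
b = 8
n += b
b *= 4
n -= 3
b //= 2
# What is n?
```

Answer: 39

Derivation:
Trace (tracking n):
n = 34  # -> n = 34
b = 8  # -> b = 8
n += b  # -> n = 42
b *= 4  # -> b = 32
n -= 3  # -> n = 39
b //= 2  # -> b = 16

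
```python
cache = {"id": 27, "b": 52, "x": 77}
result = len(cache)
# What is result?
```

Trace (tracking result):
cache = {'id': 27, 'b': 52, 'x': 77}  # -> cache = {'id': 27, 'b': 52, 'x': 77}
result = len(cache)  # -> result = 3

Answer: 3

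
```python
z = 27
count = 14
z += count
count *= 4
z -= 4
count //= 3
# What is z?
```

Answer: 37

Derivation:
Trace (tracking z):
z = 27  # -> z = 27
count = 14  # -> count = 14
z += count  # -> z = 41
count *= 4  # -> count = 56
z -= 4  # -> z = 37
count //= 3  # -> count = 18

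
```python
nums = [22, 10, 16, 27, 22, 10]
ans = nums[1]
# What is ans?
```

Answer: 10

Derivation:
Trace (tracking ans):
nums = [22, 10, 16, 27, 22, 10]  # -> nums = [22, 10, 16, 27, 22, 10]
ans = nums[1]  # -> ans = 10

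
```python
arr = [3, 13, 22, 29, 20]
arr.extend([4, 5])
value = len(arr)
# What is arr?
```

Trace (tracking arr):
arr = [3, 13, 22, 29, 20]  # -> arr = [3, 13, 22, 29, 20]
arr.extend([4, 5])  # -> arr = [3, 13, 22, 29, 20, 4, 5]
value = len(arr)  # -> value = 7

Answer: [3, 13, 22, 29, 20, 4, 5]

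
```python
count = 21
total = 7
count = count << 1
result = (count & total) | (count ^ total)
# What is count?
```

Answer: 42

Derivation:
Trace (tracking count):
count = 21  # -> count = 21
total = 7  # -> total = 7
count = count << 1  # -> count = 42
result = count & total | count ^ total  # -> result = 47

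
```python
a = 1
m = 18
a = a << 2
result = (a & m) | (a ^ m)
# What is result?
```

Answer: 22

Derivation:
Trace (tracking result):
a = 1  # -> a = 1
m = 18  # -> m = 18
a = a << 2  # -> a = 4
result = a & m | a ^ m  # -> result = 22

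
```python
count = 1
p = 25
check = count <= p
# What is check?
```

Trace (tracking check):
count = 1  # -> count = 1
p = 25  # -> p = 25
check = count <= p  # -> check = True

Answer: True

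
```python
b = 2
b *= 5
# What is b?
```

Answer: 10

Derivation:
Trace (tracking b):
b = 2  # -> b = 2
b *= 5  # -> b = 10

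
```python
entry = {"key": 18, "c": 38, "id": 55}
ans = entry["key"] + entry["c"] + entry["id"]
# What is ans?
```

Trace (tracking ans):
entry = {'key': 18, 'c': 38, 'id': 55}  # -> entry = {'key': 18, 'c': 38, 'id': 55}
ans = entry['key'] + entry['c'] + entry['id']  # -> ans = 111

Answer: 111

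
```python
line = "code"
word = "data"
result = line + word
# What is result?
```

Answer: 'codedata'

Derivation:
Trace (tracking result):
line = 'code'  # -> line = 'code'
word = 'data'  # -> word = 'data'
result = line + word  # -> result = 'codedata'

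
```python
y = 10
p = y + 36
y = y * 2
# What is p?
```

Answer: 46

Derivation:
Trace (tracking p):
y = 10  # -> y = 10
p = y + 36  # -> p = 46
y = y * 2  # -> y = 20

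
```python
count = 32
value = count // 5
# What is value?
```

Answer: 6

Derivation:
Trace (tracking value):
count = 32  # -> count = 32
value = count // 5  # -> value = 6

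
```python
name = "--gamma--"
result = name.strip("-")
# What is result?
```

Answer: 'gamma'

Derivation:
Trace (tracking result):
name = '--gamma--'  # -> name = '--gamma--'
result = name.strip('-')  # -> result = 'gamma'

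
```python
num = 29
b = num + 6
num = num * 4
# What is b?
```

Trace (tracking b):
num = 29  # -> num = 29
b = num + 6  # -> b = 35
num = num * 4  # -> num = 116

Answer: 35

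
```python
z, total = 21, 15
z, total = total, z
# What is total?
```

Trace (tracking total):
z, total = (21, 15)  # -> z = 21, total = 15
z, total = (total, z)  # -> z = 15, total = 21

Answer: 21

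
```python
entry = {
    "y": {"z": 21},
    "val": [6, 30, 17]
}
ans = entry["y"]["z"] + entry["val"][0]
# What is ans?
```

Answer: 27

Derivation:
Trace (tracking ans):
entry = {'y': {'z': 21}, 'val': [6, 30, 17]}  # -> entry = {'y': {'z': 21}, 'val': [6, 30, 17]}
ans = entry['y']['z'] + entry['val'][0]  # -> ans = 27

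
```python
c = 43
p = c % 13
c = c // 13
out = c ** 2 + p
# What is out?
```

Trace (tracking out):
c = 43  # -> c = 43
p = c % 13  # -> p = 4
c = c // 13  # -> c = 3
out = c ** 2 + p  # -> out = 13

Answer: 13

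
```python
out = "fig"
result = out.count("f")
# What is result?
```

Trace (tracking result):
out = 'fig'  # -> out = 'fig'
result = out.count('f')  # -> result = 1

Answer: 1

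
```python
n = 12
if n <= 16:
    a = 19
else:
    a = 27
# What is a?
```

Trace (tracking a):
n = 12  # -> n = 12
if n <= 16:  # condition is True
    a = 19  # -> a = 19

Answer: 19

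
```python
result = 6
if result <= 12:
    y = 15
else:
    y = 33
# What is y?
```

Trace (tracking y):
result = 6  # -> result = 6
if result <= 12:  # condition is True
    y = 15  # -> y = 15

Answer: 15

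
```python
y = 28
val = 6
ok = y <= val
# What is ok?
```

Trace (tracking ok):
y = 28  # -> y = 28
val = 6  # -> val = 6
ok = y <= val  # -> ok = False

Answer: False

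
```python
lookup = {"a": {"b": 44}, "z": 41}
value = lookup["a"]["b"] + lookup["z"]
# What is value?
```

Answer: 85

Derivation:
Trace (tracking value):
lookup = {'a': {'b': 44}, 'z': 41}  # -> lookup = {'a': {'b': 44}, 'z': 41}
value = lookup['a']['b'] + lookup['z']  # -> value = 85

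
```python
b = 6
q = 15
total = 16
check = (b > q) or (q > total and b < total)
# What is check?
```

Trace (tracking check):
b = 6  # -> b = 6
q = 15  # -> q = 15
total = 16  # -> total = 16
check = b > q or (q > total and b < total)  # -> check = False

Answer: False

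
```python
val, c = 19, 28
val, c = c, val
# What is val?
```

Trace (tracking val):
val, c = (19, 28)  # -> val = 19, c = 28
val, c = (c, val)  # -> val = 28, c = 19

Answer: 28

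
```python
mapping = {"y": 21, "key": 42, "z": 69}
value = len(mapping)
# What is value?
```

Trace (tracking value):
mapping = {'y': 21, 'key': 42, 'z': 69}  # -> mapping = {'y': 21, 'key': 42, 'z': 69}
value = len(mapping)  # -> value = 3

Answer: 3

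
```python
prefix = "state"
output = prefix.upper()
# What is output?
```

Answer: 'STATE'

Derivation:
Trace (tracking output):
prefix = 'state'  # -> prefix = 'state'
output = prefix.upper()  # -> output = 'STATE'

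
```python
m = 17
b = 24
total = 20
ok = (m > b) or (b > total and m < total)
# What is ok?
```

Trace (tracking ok):
m = 17  # -> m = 17
b = 24  # -> b = 24
total = 20  # -> total = 20
ok = m > b or (b > total and m < total)  # -> ok = True

Answer: True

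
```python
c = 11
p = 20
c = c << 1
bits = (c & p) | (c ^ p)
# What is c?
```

Answer: 22

Derivation:
Trace (tracking c):
c = 11  # -> c = 11
p = 20  # -> p = 20
c = c << 1  # -> c = 22
bits = c & p | c ^ p  # -> bits = 22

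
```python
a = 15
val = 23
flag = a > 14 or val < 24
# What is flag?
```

Trace (tracking flag):
a = 15  # -> a = 15
val = 23  # -> val = 23
flag = a > 14 or val < 24  # -> flag = True

Answer: True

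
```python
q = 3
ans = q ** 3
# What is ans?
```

Answer: 27

Derivation:
Trace (tracking ans):
q = 3  # -> q = 3
ans = q ** 3  # -> ans = 27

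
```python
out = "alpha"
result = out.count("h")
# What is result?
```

Trace (tracking result):
out = 'alpha'  # -> out = 'alpha'
result = out.count('h')  # -> result = 1

Answer: 1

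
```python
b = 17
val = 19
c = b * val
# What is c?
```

Answer: 323

Derivation:
Trace (tracking c):
b = 17  # -> b = 17
val = 19  # -> val = 19
c = b * val  # -> c = 323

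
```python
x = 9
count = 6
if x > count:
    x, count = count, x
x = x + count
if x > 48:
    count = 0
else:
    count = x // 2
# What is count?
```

Answer: 7

Derivation:
Trace (tracking count):
x = 9  # -> x = 9
count = 6  # -> count = 6
if x > count:  # condition is True
    x, count = (count, x)  # -> x = 6, count = 9
x = x + count  # -> x = 15
if x > 48:  # condition is False
else:
    count = x // 2  # -> count = 7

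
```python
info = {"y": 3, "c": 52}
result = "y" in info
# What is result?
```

Trace (tracking result):
info = {'y': 3, 'c': 52}  # -> info = {'y': 3, 'c': 52}
result = 'y' in info  # -> result = True

Answer: True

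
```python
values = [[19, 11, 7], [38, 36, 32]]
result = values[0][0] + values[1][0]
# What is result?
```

Answer: 57

Derivation:
Trace (tracking result):
values = [[19, 11, 7], [38, 36, 32]]  # -> values = [[19, 11, 7], [38, 36, 32]]
result = values[0][0] + values[1][0]  # -> result = 57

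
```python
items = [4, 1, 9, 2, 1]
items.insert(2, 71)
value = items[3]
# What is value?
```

Answer: 9

Derivation:
Trace (tracking value):
items = [4, 1, 9, 2, 1]  # -> items = [4, 1, 9, 2, 1]
items.insert(2, 71)  # -> items = [4, 1, 71, 9, 2, 1]
value = items[3]  # -> value = 9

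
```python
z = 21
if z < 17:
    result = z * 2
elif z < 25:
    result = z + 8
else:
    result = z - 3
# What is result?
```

Trace (tracking result):
z = 21  # -> z = 21
if z < 17:  # condition is False
elif z < 25:  # condition is True
    result = z + 8  # -> result = 29

Answer: 29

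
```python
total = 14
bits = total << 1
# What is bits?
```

Answer: 28

Derivation:
Trace (tracking bits):
total = 14  # -> total = 14
bits = total << 1  # -> bits = 28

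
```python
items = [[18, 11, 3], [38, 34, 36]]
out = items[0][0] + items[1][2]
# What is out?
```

Answer: 54

Derivation:
Trace (tracking out):
items = [[18, 11, 3], [38, 34, 36]]  # -> items = [[18, 11, 3], [38, 34, 36]]
out = items[0][0] + items[1][2]  # -> out = 54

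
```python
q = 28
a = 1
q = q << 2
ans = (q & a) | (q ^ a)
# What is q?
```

Trace (tracking q):
q = 28  # -> q = 28
a = 1  # -> a = 1
q = q << 2  # -> q = 112
ans = q & a | q ^ a  # -> ans = 113

Answer: 112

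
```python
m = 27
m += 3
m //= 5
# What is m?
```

Trace (tracking m):
m = 27  # -> m = 27
m += 3  # -> m = 30
m //= 5  # -> m = 6

Answer: 6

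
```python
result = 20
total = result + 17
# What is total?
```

Answer: 37

Derivation:
Trace (tracking total):
result = 20  # -> result = 20
total = result + 17  # -> total = 37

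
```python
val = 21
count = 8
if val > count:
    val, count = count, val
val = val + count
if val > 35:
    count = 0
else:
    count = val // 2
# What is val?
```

Answer: 29

Derivation:
Trace (tracking val):
val = 21  # -> val = 21
count = 8  # -> count = 8
if val > count:  # condition is True
    val, count = (count, val)  # -> val = 8, count = 21
val = val + count  # -> val = 29
if val > 35:  # condition is False
else:
    count = val // 2  # -> count = 14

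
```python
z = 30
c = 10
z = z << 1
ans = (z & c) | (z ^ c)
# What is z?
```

Trace (tracking z):
z = 30  # -> z = 30
c = 10  # -> c = 10
z = z << 1  # -> z = 60
ans = z & c | z ^ c  # -> ans = 62

Answer: 60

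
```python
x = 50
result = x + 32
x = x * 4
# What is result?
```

Answer: 82

Derivation:
Trace (tracking result):
x = 50  # -> x = 50
result = x + 32  # -> result = 82
x = x * 4  # -> x = 200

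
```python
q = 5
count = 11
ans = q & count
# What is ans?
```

Trace (tracking ans):
q = 5  # -> q = 5
count = 11  # -> count = 11
ans = q & count  # -> ans = 1

Answer: 1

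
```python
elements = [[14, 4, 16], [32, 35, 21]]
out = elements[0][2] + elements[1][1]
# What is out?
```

Answer: 51

Derivation:
Trace (tracking out):
elements = [[14, 4, 16], [32, 35, 21]]  # -> elements = [[14, 4, 16], [32, 35, 21]]
out = elements[0][2] + elements[1][1]  # -> out = 51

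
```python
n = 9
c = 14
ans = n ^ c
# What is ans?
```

Answer: 7

Derivation:
Trace (tracking ans):
n = 9  # -> n = 9
c = 14  # -> c = 14
ans = n ^ c  # -> ans = 7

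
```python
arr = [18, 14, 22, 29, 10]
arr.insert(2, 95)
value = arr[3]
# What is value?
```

Trace (tracking value):
arr = [18, 14, 22, 29, 10]  # -> arr = [18, 14, 22, 29, 10]
arr.insert(2, 95)  # -> arr = [18, 14, 95, 22, 29, 10]
value = arr[3]  # -> value = 22

Answer: 22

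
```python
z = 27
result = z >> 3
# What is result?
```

Answer: 3

Derivation:
Trace (tracking result):
z = 27  # -> z = 27
result = z >> 3  # -> result = 3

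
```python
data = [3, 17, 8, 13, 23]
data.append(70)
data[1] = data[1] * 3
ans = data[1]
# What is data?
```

Answer: [3, 51, 8, 13, 23, 70]

Derivation:
Trace (tracking data):
data = [3, 17, 8, 13, 23]  # -> data = [3, 17, 8, 13, 23]
data.append(70)  # -> data = [3, 17, 8, 13, 23, 70]
data[1] = data[1] * 3  # -> data = [3, 51, 8, 13, 23, 70]
ans = data[1]  # -> ans = 51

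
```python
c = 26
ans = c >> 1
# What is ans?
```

Answer: 13

Derivation:
Trace (tracking ans):
c = 26  # -> c = 26
ans = c >> 1  # -> ans = 13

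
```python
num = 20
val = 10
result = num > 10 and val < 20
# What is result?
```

Trace (tracking result):
num = 20  # -> num = 20
val = 10  # -> val = 10
result = num > 10 and val < 20  # -> result = True

Answer: True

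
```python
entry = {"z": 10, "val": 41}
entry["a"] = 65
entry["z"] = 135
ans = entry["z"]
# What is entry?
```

Trace (tracking entry):
entry = {'z': 10, 'val': 41}  # -> entry = {'z': 10, 'val': 41}
entry['a'] = 65  # -> entry = {'z': 10, 'val': 41, 'a': 65}
entry['z'] = 135  # -> entry = {'z': 135, 'val': 41, 'a': 65}
ans = entry['z']  # -> ans = 135

Answer: {'z': 135, 'val': 41, 'a': 65}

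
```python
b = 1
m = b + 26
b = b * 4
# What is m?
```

Answer: 27

Derivation:
Trace (tracking m):
b = 1  # -> b = 1
m = b + 26  # -> m = 27
b = b * 4  # -> b = 4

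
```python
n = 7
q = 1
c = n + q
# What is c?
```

Answer: 8

Derivation:
Trace (tracking c):
n = 7  # -> n = 7
q = 1  # -> q = 1
c = n + q  # -> c = 8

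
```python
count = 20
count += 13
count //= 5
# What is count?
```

Trace (tracking count):
count = 20  # -> count = 20
count += 13  # -> count = 33
count //= 5  # -> count = 6

Answer: 6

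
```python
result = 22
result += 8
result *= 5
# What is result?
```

Answer: 150

Derivation:
Trace (tracking result):
result = 22  # -> result = 22
result += 8  # -> result = 30
result *= 5  # -> result = 150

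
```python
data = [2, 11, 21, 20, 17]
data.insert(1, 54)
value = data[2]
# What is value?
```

Answer: 11

Derivation:
Trace (tracking value):
data = [2, 11, 21, 20, 17]  # -> data = [2, 11, 21, 20, 17]
data.insert(1, 54)  # -> data = [2, 54, 11, 21, 20, 17]
value = data[2]  # -> value = 11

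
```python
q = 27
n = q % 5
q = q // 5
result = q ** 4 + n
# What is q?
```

Trace (tracking q):
q = 27  # -> q = 27
n = q % 5  # -> n = 2
q = q // 5  # -> q = 5
result = q ** 4 + n  # -> result = 627

Answer: 5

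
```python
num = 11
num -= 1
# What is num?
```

Trace (tracking num):
num = 11  # -> num = 11
num -= 1  # -> num = 10

Answer: 10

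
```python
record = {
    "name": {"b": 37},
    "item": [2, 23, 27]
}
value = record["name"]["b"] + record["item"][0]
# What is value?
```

Trace (tracking value):
record = {'name': {'b': 37}, 'item': [2, 23, 27]}  # -> record = {'name': {'b': 37}, 'item': [2, 23, 27]}
value = record['name']['b'] + record['item'][0]  # -> value = 39

Answer: 39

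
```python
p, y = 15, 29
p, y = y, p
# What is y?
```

Answer: 15

Derivation:
Trace (tracking y):
p, y = (15, 29)  # -> p = 15, y = 29
p, y = (y, p)  # -> p = 29, y = 15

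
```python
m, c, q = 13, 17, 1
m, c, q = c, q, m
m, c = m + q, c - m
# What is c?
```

Trace (tracking c):
m, c, q = (13, 17, 1)  # -> m = 13, c = 17, q = 1
m, c, q = (c, q, m)  # -> m = 17, c = 1, q = 13
m, c = (m + q, c - m)  # -> m = 30, c = -16

Answer: -16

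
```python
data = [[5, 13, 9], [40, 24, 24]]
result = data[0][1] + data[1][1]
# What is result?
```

Answer: 37

Derivation:
Trace (tracking result):
data = [[5, 13, 9], [40, 24, 24]]  # -> data = [[5, 13, 9], [40, 24, 24]]
result = data[0][1] + data[1][1]  # -> result = 37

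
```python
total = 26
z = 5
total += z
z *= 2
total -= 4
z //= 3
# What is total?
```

Answer: 27

Derivation:
Trace (tracking total):
total = 26  # -> total = 26
z = 5  # -> z = 5
total += z  # -> total = 31
z *= 2  # -> z = 10
total -= 4  # -> total = 27
z //= 3  # -> z = 3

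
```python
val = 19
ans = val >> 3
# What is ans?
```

Answer: 2

Derivation:
Trace (tracking ans):
val = 19  # -> val = 19
ans = val >> 3  # -> ans = 2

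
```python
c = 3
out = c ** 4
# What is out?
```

Trace (tracking out):
c = 3  # -> c = 3
out = c ** 4  # -> out = 81

Answer: 81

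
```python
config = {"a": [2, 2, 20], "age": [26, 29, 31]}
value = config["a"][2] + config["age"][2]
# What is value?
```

Answer: 51

Derivation:
Trace (tracking value):
config = {'a': [2, 2, 20], 'age': [26, 29, 31]}  # -> config = {'a': [2, 2, 20], 'age': [26, 29, 31]}
value = config['a'][2] + config['age'][2]  # -> value = 51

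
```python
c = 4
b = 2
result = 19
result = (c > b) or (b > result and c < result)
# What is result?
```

Answer: True

Derivation:
Trace (tracking result):
c = 4  # -> c = 4
b = 2  # -> b = 2
result = 19  # -> result = 19
result = c > b or (b > result and c < result)  # -> result = True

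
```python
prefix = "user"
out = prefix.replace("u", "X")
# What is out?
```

Answer: 'Xser'

Derivation:
Trace (tracking out):
prefix = 'user'  # -> prefix = 'user'
out = prefix.replace('u', 'X')  # -> out = 'Xser'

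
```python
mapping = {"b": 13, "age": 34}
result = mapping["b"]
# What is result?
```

Trace (tracking result):
mapping = {'b': 13, 'age': 34}  # -> mapping = {'b': 13, 'age': 34}
result = mapping['b']  # -> result = 13

Answer: 13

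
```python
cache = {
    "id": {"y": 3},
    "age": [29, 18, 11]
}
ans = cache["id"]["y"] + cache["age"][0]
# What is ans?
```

Trace (tracking ans):
cache = {'id': {'y': 3}, 'age': [29, 18, 11]}  # -> cache = {'id': {'y': 3}, 'age': [29, 18, 11]}
ans = cache['id']['y'] + cache['age'][0]  # -> ans = 32

Answer: 32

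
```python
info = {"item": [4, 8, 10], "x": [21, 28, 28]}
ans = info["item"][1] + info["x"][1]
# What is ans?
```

Answer: 36

Derivation:
Trace (tracking ans):
info = {'item': [4, 8, 10], 'x': [21, 28, 28]}  # -> info = {'item': [4, 8, 10], 'x': [21, 28, 28]}
ans = info['item'][1] + info['x'][1]  # -> ans = 36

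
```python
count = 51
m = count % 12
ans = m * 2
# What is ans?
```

Trace (tracking ans):
count = 51  # -> count = 51
m = count % 12  # -> m = 3
ans = m * 2  # -> ans = 6

Answer: 6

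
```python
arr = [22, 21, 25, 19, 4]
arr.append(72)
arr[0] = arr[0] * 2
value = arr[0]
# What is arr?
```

Answer: [44, 21, 25, 19, 4, 72]

Derivation:
Trace (tracking arr):
arr = [22, 21, 25, 19, 4]  # -> arr = [22, 21, 25, 19, 4]
arr.append(72)  # -> arr = [22, 21, 25, 19, 4, 72]
arr[0] = arr[0] * 2  # -> arr = [44, 21, 25, 19, 4, 72]
value = arr[0]  # -> value = 44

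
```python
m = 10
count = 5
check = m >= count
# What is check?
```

Trace (tracking check):
m = 10  # -> m = 10
count = 5  # -> count = 5
check = m >= count  # -> check = True

Answer: True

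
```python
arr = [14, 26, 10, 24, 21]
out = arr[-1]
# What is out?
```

Trace (tracking out):
arr = [14, 26, 10, 24, 21]  # -> arr = [14, 26, 10, 24, 21]
out = arr[-1]  # -> out = 21

Answer: 21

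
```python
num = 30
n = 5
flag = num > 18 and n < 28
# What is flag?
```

Answer: True

Derivation:
Trace (tracking flag):
num = 30  # -> num = 30
n = 5  # -> n = 5
flag = num > 18 and n < 28  # -> flag = True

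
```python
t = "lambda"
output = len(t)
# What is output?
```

Trace (tracking output):
t = 'lambda'  # -> t = 'lambda'
output = len(t)  # -> output = 6

Answer: 6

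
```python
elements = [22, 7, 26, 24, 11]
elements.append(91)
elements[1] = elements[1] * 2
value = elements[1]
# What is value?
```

Answer: 14

Derivation:
Trace (tracking value):
elements = [22, 7, 26, 24, 11]  # -> elements = [22, 7, 26, 24, 11]
elements.append(91)  # -> elements = [22, 7, 26, 24, 11, 91]
elements[1] = elements[1] * 2  # -> elements = [22, 14, 26, 24, 11, 91]
value = elements[1]  # -> value = 14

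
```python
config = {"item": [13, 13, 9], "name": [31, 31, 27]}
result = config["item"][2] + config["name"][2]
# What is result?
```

Answer: 36

Derivation:
Trace (tracking result):
config = {'item': [13, 13, 9], 'name': [31, 31, 27]}  # -> config = {'item': [13, 13, 9], 'name': [31, 31, 27]}
result = config['item'][2] + config['name'][2]  # -> result = 36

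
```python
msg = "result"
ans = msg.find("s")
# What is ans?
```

Trace (tracking ans):
msg = 'result'  # -> msg = 'result'
ans = msg.find('s')  # -> ans = 2

Answer: 2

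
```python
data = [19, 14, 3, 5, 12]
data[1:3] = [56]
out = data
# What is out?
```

Trace (tracking out):
data = [19, 14, 3, 5, 12]  # -> data = [19, 14, 3, 5, 12]
data[1:3] = [56]  # -> data = [19, 56, 5, 12]
out = data  # -> out = [19, 56, 5, 12]

Answer: [19, 56, 5, 12]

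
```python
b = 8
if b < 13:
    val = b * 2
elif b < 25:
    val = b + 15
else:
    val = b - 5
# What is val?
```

Trace (tracking val):
b = 8  # -> b = 8
if b < 13:  # condition is True
    val = b * 2  # -> val = 16

Answer: 16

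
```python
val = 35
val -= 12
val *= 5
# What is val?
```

Trace (tracking val):
val = 35  # -> val = 35
val -= 12  # -> val = 23
val *= 5  # -> val = 115

Answer: 115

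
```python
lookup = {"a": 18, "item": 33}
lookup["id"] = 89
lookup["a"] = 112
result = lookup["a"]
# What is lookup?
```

Trace (tracking lookup):
lookup = {'a': 18, 'item': 33}  # -> lookup = {'a': 18, 'item': 33}
lookup['id'] = 89  # -> lookup = {'a': 18, 'item': 33, 'id': 89}
lookup['a'] = 112  # -> lookup = {'a': 112, 'item': 33, 'id': 89}
result = lookup['a']  # -> result = 112

Answer: {'a': 112, 'item': 33, 'id': 89}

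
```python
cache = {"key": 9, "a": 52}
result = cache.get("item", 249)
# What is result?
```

Answer: 249

Derivation:
Trace (tracking result):
cache = {'key': 9, 'a': 52}  # -> cache = {'key': 9, 'a': 52}
result = cache.get('item', 249)  # -> result = 249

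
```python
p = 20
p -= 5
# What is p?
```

Answer: 15

Derivation:
Trace (tracking p):
p = 20  # -> p = 20
p -= 5  # -> p = 15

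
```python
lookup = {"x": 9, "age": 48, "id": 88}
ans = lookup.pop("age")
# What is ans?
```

Trace (tracking ans):
lookup = {'x': 9, 'age': 48, 'id': 88}  # -> lookup = {'x': 9, 'age': 48, 'id': 88}
ans = lookup.pop('age')  # -> ans = 48

Answer: 48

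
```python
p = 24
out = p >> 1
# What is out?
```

Answer: 12

Derivation:
Trace (tracking out):
p = 24  # -> p = 24
out = p >> 1  # -> out = 12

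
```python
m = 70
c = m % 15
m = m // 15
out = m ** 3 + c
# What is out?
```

Answer: 74

Derivation:
Trace (tracking out):
m = 70  # -> m = 70
c = m % 15  # -> c = 10
m = m // 15  # -> m = 4
out = m ** 3 + c  # -> out = 74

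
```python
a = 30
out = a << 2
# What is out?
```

Trace (tracking out):
a = 30  # -> a = 30
out = a << 2  # -> out = 120

Answer: 120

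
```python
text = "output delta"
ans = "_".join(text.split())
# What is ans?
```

Trace (tracking ans):
text = 'output delta'  # -> text = 'output delta'
ans = '_'.join(text.split())  # -> ans = 'output_delta'

Answer: 'output_delta'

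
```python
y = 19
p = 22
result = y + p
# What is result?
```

Answer: 41

Derivation:
Trace (tracking result):
y = 19  # -> y = 19
p = 22  # -> p = 22
result = y + p  # -> result = 41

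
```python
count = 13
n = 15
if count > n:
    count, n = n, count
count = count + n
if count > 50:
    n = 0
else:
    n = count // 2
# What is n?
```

Trace (tracking n):
count = 13  # -> count = 13
n = 15  # -> n = 15
if count > n:  # condition is False
count = count + n  # -> count = 28
if count > 50:  # condition is False
else:
    n = count // 2  # -> n = 14

Answer: 14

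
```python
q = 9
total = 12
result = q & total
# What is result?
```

Trace (tracking result):
q = 9  # -> q = 9
total = 12  # -> total = 12
result = q & total  # -> result = 8

Answer: 8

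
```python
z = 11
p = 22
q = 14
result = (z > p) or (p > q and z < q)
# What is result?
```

Trace (tracking result):
z = 11  # -> z = 11
p = 22  # -> p = 22
q = 14  # -> q = 14
result = z > p or (p > q and z < q)  # -> result = True

Answer: True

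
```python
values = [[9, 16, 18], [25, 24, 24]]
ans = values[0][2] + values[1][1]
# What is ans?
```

Trace (tracking ans):
values = [[9, 16, 18], [25, 24, 24]]  # -> values = [[9, 16, 18], [25, 24, 24]]
ans = values[0][2] + values[1][1]  # -> ans = 42

Answer: 42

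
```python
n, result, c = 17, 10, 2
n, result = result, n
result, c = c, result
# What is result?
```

Answer: 2

Derivation:
Trace (tracking result):
n, result, c = (17, 10, 2)  # -> n = 17, result = 10, c = 2
n, result = (result, n)  # -> n = 10, result = 17
result, c = (c, result)  # -> result = 2, c = 17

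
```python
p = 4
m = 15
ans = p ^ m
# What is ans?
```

Answer: 11

Derivation:
Trace (tracking ans):
p = 4  # -> p = 4
m = 15  # -> m = 15
ans = p ^ m  # -> ans = 11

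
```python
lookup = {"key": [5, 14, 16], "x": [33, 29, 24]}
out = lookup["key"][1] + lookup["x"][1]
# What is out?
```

Trace (tracking out):
lookup = {'key': [5, 14, 16], 'x': [33, 29, 24]}  # -> lookup = {'key': [5, 14, 16], 'x': [33, 29, 24]}
out = lookup['key'][1] + lookup['x'][1]  # -> out = 43

Answer: 43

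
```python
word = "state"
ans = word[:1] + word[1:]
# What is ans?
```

Trace (tracking ans):
word = 'state'  # -> word = 'state'
ans = word[:1] + word[1:]  # -> ans = 'state'

Answer: 'state'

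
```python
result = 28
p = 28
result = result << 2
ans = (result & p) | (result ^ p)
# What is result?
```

Trace (tracking result):
result = 28  # -> result = 28
p = 28  # -> p = 28
result = result << 2  # -> result = 112
ans = result & p | result ^ p  # -> ans = 124

Answer: 112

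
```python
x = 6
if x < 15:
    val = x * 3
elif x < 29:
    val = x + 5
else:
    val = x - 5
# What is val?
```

Answer: 18

Derivation:
Trace (tracking val):
x = 6  # -> x = 6
if x < 15:  # condition is True
    val = x * 3  # -> val = 18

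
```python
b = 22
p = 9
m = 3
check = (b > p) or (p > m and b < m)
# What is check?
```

Answer: True

Derivation:
Trace (tracking check):
b = 22  # -> b = 22
p = 9  # -> p = 9
m = 3  # -> m = 3
check = b > p or (p > m and b < m)  # -> check = True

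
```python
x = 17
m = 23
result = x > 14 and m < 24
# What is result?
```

Trace (tracking result):
x = 17  # -> x = 17
m = 23  # -> m = 23
result = x > 14 and m < 24  # -> result = True

Answer: True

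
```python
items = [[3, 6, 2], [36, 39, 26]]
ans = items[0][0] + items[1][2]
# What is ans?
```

Answer: 29

Derivation:
Trace (tracking ans):
items = [[3, 6, 2], [36, 39, 26]]  # -> items = [[3, 6, 2], [36, 39, 26]]
ans = items[0][0] + items[1][2]  # -> ans = 29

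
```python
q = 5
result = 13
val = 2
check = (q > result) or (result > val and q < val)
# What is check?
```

Trace (tracking check):
q = 5  # -> q = 5
result = 13  # -> result = 13
val = 2  # -> val = 2
check = q > result or (result > val and q < val)  # -> check = False

Answer: False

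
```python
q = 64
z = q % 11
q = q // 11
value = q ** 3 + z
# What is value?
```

Answer: 134

Derivation:
Trace (tracking value):
q = 64  # -> q = 64
z = q % 11  # -> z = 9
q = q // 11  # -> q = 5
value = q ** 3 + z  # -> value = 134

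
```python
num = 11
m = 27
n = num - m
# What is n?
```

Trace (tracking n):
num = 11  # -> num = 11
m = 27  # -> m = 27
n = num - m  # -> n = -16

Answer: -16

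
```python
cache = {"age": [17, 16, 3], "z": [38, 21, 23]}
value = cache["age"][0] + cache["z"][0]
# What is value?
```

Answer: 55

Derivation:
Trace (tracking value):
cache = {'age': [17, 16, 3], 'z': [38, 21, 23]}  # -> cache = {'age': [17, 16, 3], 'z': [38, 21, 23]}
value = cache['age'][0] + cache['z'][0]  # -> value = 55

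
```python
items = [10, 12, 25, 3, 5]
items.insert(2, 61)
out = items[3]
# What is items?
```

Trace (tracking items):
items = [10, 12, 25, 3, 5]  # -> items = [10, 12, 25, 3, 5]
items.insert(2, 61)  # -> items = [10, 12, 61, 25, 3, 5]
out = items[3]  # -> out = 25

Answer: [10, 12, 61, 25, 3, 5]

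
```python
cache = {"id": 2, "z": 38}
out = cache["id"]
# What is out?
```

Trace (tracking out):
cache = {'id': 2, 'z': 38}  # -> cache = {'id': 2, 'z': 38}
out = cache['id']  # -> out = 2

Answer: 2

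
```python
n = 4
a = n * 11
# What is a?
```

Answer: 44

Derivation:
Trace (tracking a):
n = 4  # -> n = 4
a = n * 11  # -> a = 44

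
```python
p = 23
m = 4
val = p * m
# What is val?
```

Answer: 92

Derivation:
Trace (tracking val):
p = 23  # -> p = 23
m = 4  # -> m = 4
val = p * m  # -> val = 92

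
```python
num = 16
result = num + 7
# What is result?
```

Answer: 23

Derivation:
Trace (tracking result):
num = 16  # -> num = 16
result = num + 7  # -> result = 23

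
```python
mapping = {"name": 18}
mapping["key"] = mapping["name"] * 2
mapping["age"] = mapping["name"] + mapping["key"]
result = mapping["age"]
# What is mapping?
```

Answer: {'name': 18, 'key': 36, 'age': 54}

Derivation:
Trace (tracking mapping):
mapping = {'name': 18}  # -> mapping = {'name': 18}
mapping['key'] = mapping['name'] * 2  # -> mapping = {'name': 18, 'key': 36}
mapping['age'] = mapping['name'] + mapping['key']  # -> mapping = {'name': 18, 'key': 36, 'age': 54}
result = mapping['age']  # -> result = 54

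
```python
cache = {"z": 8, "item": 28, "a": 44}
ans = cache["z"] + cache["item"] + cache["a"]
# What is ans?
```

Answer: 80

Derivation:
Trace (tracking ans):
cache = {'z': 8, 'item': 28, 'a': 44}  # -> cache = {'z': 8, 'item': 28, 'a': 44}
ans = cache['z'] + cache['item'] + cache['a']  # -> ans = 80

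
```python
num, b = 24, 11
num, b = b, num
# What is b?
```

Answer: 24

Derivation:
Trace (tracking b):
num, b = (24, 11)  # -> num = 24, b = 11
num, b = (b, num)  # -> num = 11, b = 24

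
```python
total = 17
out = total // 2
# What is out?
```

Answer: 8

Derivation:
Trace (tracking out):
total = 17  # -> total = 17
out = total // 2  # -> out = 8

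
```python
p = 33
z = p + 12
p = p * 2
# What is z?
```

Trace (tracking z):
p = 33  # -> p = 33
z = p + 12  # -> z = 45
p = p * 2  # -> p = 66

Answer: 45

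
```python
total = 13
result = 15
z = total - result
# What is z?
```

Trace (tracking z):
total = 13  # -> total = 13
result = 15  # -> result = 15
z = total - result  # -> z = -2

Answer: -2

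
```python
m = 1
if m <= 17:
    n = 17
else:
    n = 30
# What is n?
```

Trace (tracking n):
m = 1  # -> m = 1
if m <= 17:  # condition is True
    n = 17  # -> n = 17

Answer: 17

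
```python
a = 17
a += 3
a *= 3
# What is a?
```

Answer: 60

Derivation:
Trace (tracking a):
a = 17  # -> a = 17
a += 3  # -> a = 20
a *= 3  # -> a = 60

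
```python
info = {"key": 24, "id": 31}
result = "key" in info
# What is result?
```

Trace (tracking result):
info = {'key': 24, 'id': 31}  # -> info = {'key': 24, 'id': 31}
result = 'key' in info  # -> result = True

Answer: True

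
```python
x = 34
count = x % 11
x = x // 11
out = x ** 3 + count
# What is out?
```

Answer: 28

Derivation:
Trace (tracking out):
x = 34  # -> x = 34
count = x % 11  # -> count = 1
x = x // 11  # -> x = 3
out = x ** 3 + count  # -> out = 28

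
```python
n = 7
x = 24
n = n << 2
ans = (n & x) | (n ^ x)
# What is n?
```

Trace (tracking n):
n = 7  # -> n = 7
x = 24  # -> x = 24
n = n << 2  # -> n = 28
ans = n & x | n ^ x  # -> ans = 28

Answer: 28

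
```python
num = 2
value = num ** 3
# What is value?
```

Trace (tracking value):
num = 2  # -> num = 2
value = num ** 3  # -> value = 8

Answer: 8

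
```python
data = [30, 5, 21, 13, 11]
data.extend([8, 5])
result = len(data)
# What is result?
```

Trace (tracking result):
data = [30, 5, 21, 13, 11]  # -> data = [30, 5, 21, 13, 11]
data.extend([8, 5])  # -> data = [30, 5, 21, 13, 11, 8, 5]
result = len(data)  # -> result = 7

Answer: 7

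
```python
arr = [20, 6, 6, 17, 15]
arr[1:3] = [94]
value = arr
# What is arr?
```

Trace (tracking arr):
arr = [20, 6, 6, 17, 15]  # -> arr = [20, 6, 6, 17, 15]
arr[1:3] = [94]  # -> arr = [20, 94, 17, 15]
value = arr  # -> value = [20, 94, 17, 15]

Answer: [20, 94, 17, 15]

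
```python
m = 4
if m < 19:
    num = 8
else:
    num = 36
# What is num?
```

Trace (tracking num):
m = 4  # -> m = 4
if m < 19:  # condition is True
    num = 8  # -> num = 8

Answer: 8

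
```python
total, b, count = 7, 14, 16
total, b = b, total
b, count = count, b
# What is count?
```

Trace (tracking count):
total, b, count = (7, 14, 16)  # -> total = 7, b = 14, count = 16
total, b = (b, total)  # -> total = 14, b = 7
b, count = (count, b)  # -> b = 16, count = 7

Answer: 7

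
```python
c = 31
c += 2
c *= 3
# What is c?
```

Answer: 99

Derivation:
Trace (tracking c):
c = 31  # -> c = 31
c += 2  # -> c = 33
c *= 3  # -> c = 99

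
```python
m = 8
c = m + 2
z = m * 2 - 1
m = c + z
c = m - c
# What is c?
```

Trace (tracking c):
m = 8  # -> m = 8
c = m + 2  # -> c = 10
z = m * 2 - 1  # -> z = 15
m = c + z  # -> m = 25
c = m - c  # -> c = 15

Answer: 15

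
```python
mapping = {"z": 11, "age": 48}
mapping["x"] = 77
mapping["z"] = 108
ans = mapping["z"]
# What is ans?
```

Trace (tracking ans):
mapping = {'z': 11, 'age': 48}  # -> mapping = {'z': 11, 'age': 48}
mapping['x'] = 77  # -> mapping = {'z': 11, 'age': 48, 'x': 77}
mapping['z'] = 108  # -> mapping = {'z': 108, 'age': 48, 'x': 77}
ans = mapping['z']  # -> ans = 108

Answer: 108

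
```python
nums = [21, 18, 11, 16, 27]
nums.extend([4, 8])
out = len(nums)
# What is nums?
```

Answer: [21, 18, 11, 16, 27, 4, 8]

Derivation:
Trace (tracking nums):
nums = [21, 18, 11, 16, 27]  # -> nums = [21, 18, 11, 16, 27]
nums.extend([4, 8])  # -> nums = [21, 18, 11, 16, 27, 4, 8]
out = len(nums)  # -> out = 7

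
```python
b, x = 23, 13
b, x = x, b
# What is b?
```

Answer: 13

Derivation:
Trace (tracking b):
b, x = (23, 13)  # -> b = 23, x = 13
b, x = (x, b)  # -> b = 13, x = 23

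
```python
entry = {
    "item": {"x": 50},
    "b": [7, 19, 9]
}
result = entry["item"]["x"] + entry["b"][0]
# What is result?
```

Trace (tracking result):
entry = {'item': {'x': 50}, 'b': [7, 19, 9]}  # -> entry = {'item': {'x': 50}, 'b': [7, 19, 9]}
result = entry['item']['x'] + entry['b'][0]  # -> result = 57

Answer: 57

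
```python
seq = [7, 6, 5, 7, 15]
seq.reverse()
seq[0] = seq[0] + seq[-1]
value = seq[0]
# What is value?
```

Trace (tracking value):
seq = [7, 6, 5, 7, 15]  # -> seq = [7, 6, 5, 7, 15]
seq.reverse()  # -> seq = [15, 7, 5, 6, 7]
seq[0] = seq[0] + seq[-1]  # -> seq = [22, 7, 5, 6, 7]
value = seq[0]  # -> value = 22

Answer: 22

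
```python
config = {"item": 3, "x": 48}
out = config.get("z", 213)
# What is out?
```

Answer: 213

Derivation:
Trace (tracking out):
config = {'item': 3, 'x': 48}  # -> config = {'item': 3, 'x': 48}
out = config.get('z', 213)  # -> out = 213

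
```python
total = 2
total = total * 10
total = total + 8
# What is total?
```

Answer: 28

Derivation:
Trace (tracking total):
total = 2  # -> total = 2
total = total * 10  # -> total = 20
total = total + 8  # -> total = 28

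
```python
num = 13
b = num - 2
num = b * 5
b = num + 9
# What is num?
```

Trace (tracking num):
num = 13  # -> num = 13
b = num - 2  # -> b = 11
num = b * 5  # -> num = 55
b = num + 9  # -> b = 64

Answer: 55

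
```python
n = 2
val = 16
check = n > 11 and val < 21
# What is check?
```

Trace (tracking check):
n = 2  # -> n = 2
val = 16  # -> val = 16
check = n > 11 and val < 21  # -> check = False

Answer: False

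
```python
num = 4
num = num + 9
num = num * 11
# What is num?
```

Answer: 143

Derivation:
Trace (tracking num):
num = 4  # -> num = 4
num = num + 9  # -> num = 13
num = num * 11  # -> num = 143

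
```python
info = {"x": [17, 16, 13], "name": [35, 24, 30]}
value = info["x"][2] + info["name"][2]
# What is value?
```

Trace (tracking value):
info = {'x': [17, 16, 13], 'name': [35, 24, 30]}  # -> info = {'x': [17, 16, 13], 'name': [35, 24, 30]}
value = info['x'][2] + info['name'][2]  # -> value = 43

Answer: 43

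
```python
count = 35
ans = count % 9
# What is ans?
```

Answer: 8

Derivation:
Trace (tracking ans):
count = 35  # -> count = 35
ans = count % 9  # -> ans = 8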